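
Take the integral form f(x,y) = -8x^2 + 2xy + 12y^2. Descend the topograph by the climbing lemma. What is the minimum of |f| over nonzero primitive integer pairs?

descent: ρ → (12,-2,-8)
descent: ρ → (-8,18,2)  [lands on river]
river: ρ → (2,18,-8)
river: ρ → (-8,14,6)
river: ρ → (6,10,-12)
river: ρ → (-12,14,4)
river: ρ → (4,18,-4)
river: ρ → (-4,14,12)
river: ρ → (12,10,-6)
river: ρ → (-6,14,8)
river: ρ → (8,18,-2)
river: ρ → (-2,18,8)
river: ρ → (8,14,-6)
river: ρ → (-6,10,12)
river: ρ → (12,14,-4)
river: ρ → (-4,18,4)
river: ρ → (4,14,-12)
river: ρ → (-12,10,6)
river: ρ → (6,14,-8)
closes: descent 2, river 18
min |a| on river = 2

2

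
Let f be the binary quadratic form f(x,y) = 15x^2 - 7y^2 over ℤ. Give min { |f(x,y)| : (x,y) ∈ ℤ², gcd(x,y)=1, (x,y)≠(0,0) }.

descent: ρ → (-7,14,8)  [lands on river]
river: ρ → (8,18,-3)
river: ρ → (-3,18,8)
river: ρ → (8,14,-7)
closes: descent 1, river 4
min |a| on river = 3

3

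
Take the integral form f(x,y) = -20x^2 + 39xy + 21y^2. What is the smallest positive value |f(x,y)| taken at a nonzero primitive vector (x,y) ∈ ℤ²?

river: ρ → (21,45,-14)
river: ρ → (-14,39,30)
river: ρ → (30,21,-23)
river: ρ → (-23,25,28)
river: ρ → (28,31,-20)
river: ρ → (-20,49,10)
river: ρ → (10,51,-15)
river: ρ → (-15,39,28)
river: ρ → (28,17,-26)
river: ρ → (-26,35,19)
river: ρ → (19,41,-20)
river: ρ → (-20,39,21)
closes: descent 0, river 12
min |a| on river = 10

10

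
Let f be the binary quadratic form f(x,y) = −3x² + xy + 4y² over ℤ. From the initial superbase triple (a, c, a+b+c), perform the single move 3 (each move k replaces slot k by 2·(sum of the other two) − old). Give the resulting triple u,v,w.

start (-3,4,2) = (f(1,0),f(0,1),f(1,1))
replace slot 3: 2·((-3)+4) − 2 = 0 → (-3,4,0)

-3,4,0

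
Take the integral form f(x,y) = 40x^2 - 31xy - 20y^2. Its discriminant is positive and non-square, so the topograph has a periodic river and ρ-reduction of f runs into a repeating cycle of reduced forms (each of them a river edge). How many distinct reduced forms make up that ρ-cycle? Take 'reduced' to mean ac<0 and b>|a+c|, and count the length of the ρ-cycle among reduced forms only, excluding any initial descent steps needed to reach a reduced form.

D = 4161, ⌊√D⌋ = 64
descent: ρ → (-20,31,40)  [lands on river]
river: ρ → (40,49,-11)
river: ρ → (-11,61,10)
river: ρ → (10,59,-17)
river: ρ → (-17,43,34)
river: ρ → (34,25,-26)
river: ρ → (-26,27,33)
river: ρ → (33,39,-20)
river: ρ → (-20,41,31)
river: ρ → (31,21,-30)
river: ρ → (-30,39,22)
river: ρ → (22,49,-20)
ρ-cycle length = 12 (tail of 1 descent step not counted)

12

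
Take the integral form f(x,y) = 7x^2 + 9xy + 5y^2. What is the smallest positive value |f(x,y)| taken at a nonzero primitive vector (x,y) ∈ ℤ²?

translate: b→-5 (≡9 mod 14), so (7,9,5)→(7,-5,3)
flip: (7,-5,3)→(3,5,7)
translate: b→-1 (≡5 mod 6), so (3,5,7)→(3,-1,5)
reduced (well bottom): (3,-1,5) with a≤c, −a<b≤a
well minimum = a = 3

3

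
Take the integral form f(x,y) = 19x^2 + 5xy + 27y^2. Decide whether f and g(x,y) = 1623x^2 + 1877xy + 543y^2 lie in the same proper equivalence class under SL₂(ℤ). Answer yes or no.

D₁ = -2027, D₂ = -2027
f: reduced (well bottom): (19,5,27) with a≤c, −a<b≤a
g: translate: b→-1369 (≡1877 mod 3246), so (1623,1877,543)→(1623,-1369,289)
g: flip: (1623,-1369,289)→(289,1369,1623)
g: translate: b→213 (≡1369 mod 578), so (289,1369,1623)→(289,213,41)
g: flip: (289,213,41)→(41,-213,289)
g: translate: b→33 (≡-213 mod 82), so (41,-213,289)→(41,33,19)
g: flip: (41,33,19)→(19,-33,41)
g: translate: b→5 (≡-33 mod 38), so (19,-33,41)→(19,5,27)
g: reduced (well bottom): (19,5,27) with a≤c, −a<b≤a
reduced forms (19, 5, 27) vs (19, 5, 27) ⇒ equivalent

yes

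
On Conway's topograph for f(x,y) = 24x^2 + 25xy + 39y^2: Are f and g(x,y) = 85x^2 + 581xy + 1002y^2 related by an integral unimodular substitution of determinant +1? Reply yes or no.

D₁ = -3119, D₂ = -3119
f: translate: b→-23 (≡25 mod 48), so (24,25,39)→(24,-23,38)
f: reduced (well bottom): (24,-23,38) with a≤c, −a<b≤a
g: translate: b→71 (≡581 mod 170), so (85,581,1002)→(85,71,24)
g: flip: (85,71,24)→(24,-71,85)
g: translate: b→-23 (≡-71 mod 48), so (24,-71,85)→(24,-23,38)
g: reduced (well bottom): (24,-23,38) with a≤c, −a<b≤a
reduced forms (24, -23, 38) vs (24, -23, 38) ⇒ equivalent

yes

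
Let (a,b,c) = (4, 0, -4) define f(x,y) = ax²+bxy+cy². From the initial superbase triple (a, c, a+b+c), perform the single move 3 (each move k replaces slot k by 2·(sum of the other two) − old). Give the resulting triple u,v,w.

start (4,-4,0) = (f(1,0),f(0,1),f(1,1))
replace slot 3: 2·(4+(-4)) − 0 = 0 → (4,-4,0)

4,-4,0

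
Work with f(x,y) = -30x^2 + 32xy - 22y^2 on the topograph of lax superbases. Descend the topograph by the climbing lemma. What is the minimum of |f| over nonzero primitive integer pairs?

translate: b→28 (≡-32 mod 60), so (30,-32,22)→(30,28,20)
flip: (30,28,20)→(20,-28,30)
translate: b→12 (≡-28 mod 40), so (20,-28,30)→(20,12,22)
reduced (well bottom): (20,12,22) with a≤c, −a<b≤a
well minimum |f| = |-20| = 20 (negative-definite)

20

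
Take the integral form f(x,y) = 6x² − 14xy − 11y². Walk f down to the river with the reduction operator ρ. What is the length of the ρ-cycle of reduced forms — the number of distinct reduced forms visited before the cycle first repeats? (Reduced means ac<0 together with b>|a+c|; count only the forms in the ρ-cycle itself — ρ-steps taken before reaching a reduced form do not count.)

D = 460, ⌊√D⌋ = 21
descent: ρ → (-11,14,6)  [lands on river]
river: ρ → (6,10,-15)
river: ρ → (-15,20,1)
river: ρ → (1,20,-15)
river: ρ → (-15,10,6)
river: ρ → (6,14,-11)
river: ρ → (-11,8,9)
river: ρ → (9,10,-10)
river: ρ → (-10,10,9)
river: ρ → (9,8,-11)
ρ-cycle length = 10 (tail of 1 descent step not counted)

10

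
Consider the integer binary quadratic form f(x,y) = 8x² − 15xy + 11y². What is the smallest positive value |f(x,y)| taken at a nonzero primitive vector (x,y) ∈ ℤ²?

translate: b→1 (≡-15 mod 16), so (8,-15,11)→(8,1,4)
flip: (8,1,4)→(4,-1,8)
reduced (well bottom): (4,-1,8) with a≤c, −a<b≤a
well minimum = a = 4

4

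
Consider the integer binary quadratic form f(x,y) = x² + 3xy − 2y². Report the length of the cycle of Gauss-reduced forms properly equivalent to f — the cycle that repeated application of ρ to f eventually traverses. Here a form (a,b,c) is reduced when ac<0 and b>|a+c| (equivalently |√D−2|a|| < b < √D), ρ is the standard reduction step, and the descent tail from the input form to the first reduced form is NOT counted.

D = 17, ⌊√D⌋ = 4
river: ρ → (-2,1,2)
river: ρ → (2,3,-1)
river: ρ → (-1,3,2)
river: ρ → (2,1,-2)
river: ρ → (-2,3,1)
river: ρ → (1,3,-2)
ρ-cycle length = 6 (tail of 0 descent steps not counted)

6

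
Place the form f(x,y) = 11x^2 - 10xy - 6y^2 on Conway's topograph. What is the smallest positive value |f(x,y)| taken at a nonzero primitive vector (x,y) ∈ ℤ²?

descent: ρ → (-6,10,11)  [lands on river]
river: ρ → (11,12,-5)
river: ρ → (-5,18,2)
river: ρ → (2,18,-5)
river: ρ → (-5,12,11)
river: ρ → (11,10,-6)
river: ρ → (-6,14,7)
river: ρ → (7,14,-6)
closes: descent 1, river 8
min |a| on river = 2

2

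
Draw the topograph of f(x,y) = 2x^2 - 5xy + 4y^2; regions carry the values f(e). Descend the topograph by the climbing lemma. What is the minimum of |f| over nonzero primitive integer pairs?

translate: b→-1 (≡-5 mod 4), so (2,-5,4)→(2,-1,1)
flip: (2,-1,1)→(1,1,2)
reduced (well bottom): (1,1,2) with a≤c, −a<b≤a
well minimum = a = 1

1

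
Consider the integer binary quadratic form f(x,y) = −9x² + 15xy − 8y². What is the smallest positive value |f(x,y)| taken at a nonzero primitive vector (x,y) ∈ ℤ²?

translate: b→3 (≡-15 mod 18), so (9,-15,8)→(9,3,2)
flip: (9,3,2)→(2,-3,9)
translate: b→1 (≡-3 mod 4), so (2,-3,9)→(2,1,8)
reduced (well bottom): (2,1,8) with a≤c, −a<b≤a
well minimum |f| = |-2| = 2 (negative-definite)

2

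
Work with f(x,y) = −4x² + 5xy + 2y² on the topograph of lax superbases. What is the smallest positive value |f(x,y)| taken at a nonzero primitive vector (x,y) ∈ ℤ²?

river: ρ → (2,7,-1)
river: ρ → (-1,7,2)
river: ρ → (2,5,-4)
river: ρ → (-4,3,3)
river: ρ → (3,3,-4)
river: ρ → (-4,5,2)
closes: descent 0, river 6
min |a| on river = 1

1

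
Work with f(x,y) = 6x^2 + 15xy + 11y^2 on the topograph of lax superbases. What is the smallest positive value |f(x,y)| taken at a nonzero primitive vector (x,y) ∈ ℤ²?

translate: b→3 (≡15 mod 12), so (6,15,11)→(6,3,2)
flip: (6,3,2)→(2,-3,6)
translate: b→1 (≡-3 mod 4), so (2,-3,6)→(2,1,5)
reduced (well bottom): (2,1,5) with a≤c, −a<b≤a
well minimum = a = 2

2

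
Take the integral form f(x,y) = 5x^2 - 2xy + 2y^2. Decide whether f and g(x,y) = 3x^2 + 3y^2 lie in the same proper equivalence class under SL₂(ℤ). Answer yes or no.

D₁ = -36, D₂ = -36
f: flip: (5,-2,2)→(2,2,5)
f: reduced (well bottom): (2,2,5) with a≤c, −a<b≤a
g: reduced (well bottom): (3,0,3) with a≤c, −a<b≤a
reduced forms (2, 2, 5) vs (3, 0, 3) ⇒ inequivalent

no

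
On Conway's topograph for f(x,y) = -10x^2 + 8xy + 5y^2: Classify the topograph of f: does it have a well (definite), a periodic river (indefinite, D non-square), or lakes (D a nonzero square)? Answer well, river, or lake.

D = b²−4ac = 8² − 4·(-10)·5 = 264
D > 0 non-square ⇒ indefinite ⇒ periodic river

river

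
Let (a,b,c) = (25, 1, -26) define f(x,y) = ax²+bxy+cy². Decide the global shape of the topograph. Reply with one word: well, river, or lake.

D = b²−4ac = 1² − 4·25·(-26) = 2601
D = 51² is a perfect square ⇒ form factors over ℤ ⇒ lakes

lake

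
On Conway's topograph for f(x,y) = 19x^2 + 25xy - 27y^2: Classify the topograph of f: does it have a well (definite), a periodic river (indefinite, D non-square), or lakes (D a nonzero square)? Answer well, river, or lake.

D = b²−4ac = 25² − 4·19·(-27) = 2677
D > 0 non-square ⇒ indefinite ⇒ periodic river

river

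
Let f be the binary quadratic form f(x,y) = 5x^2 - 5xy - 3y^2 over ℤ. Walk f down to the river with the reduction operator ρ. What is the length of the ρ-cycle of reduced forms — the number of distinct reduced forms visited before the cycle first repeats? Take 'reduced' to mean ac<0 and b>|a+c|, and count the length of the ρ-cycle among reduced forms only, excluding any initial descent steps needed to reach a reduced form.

D = 85, ⌊√D⌋ = 9
descent: ρ → (-3,5,5)  [lands on river]
river: ρ → (5,5,-3)
river: ρ → (-3,7,3)
river: ρ → (3,5,-5)
river: ρ → (-5,5,3)
river: ρ → (3,7,-3)
ρ-cycle length = 6 (tail of 1 descent step not counted)

6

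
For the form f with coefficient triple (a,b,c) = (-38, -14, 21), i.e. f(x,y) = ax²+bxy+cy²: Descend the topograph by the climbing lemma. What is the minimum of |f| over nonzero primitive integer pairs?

descent: ρ → (21,56,-3)  [lands on river]
river: ρ → (-3,58,2)
river: ρ → (2,58,-3)
river: ρ → (-3,56,21)
river: ρ → (21,28,-31)
river: ρ → (-31,34,18)
river: ρ → (18,38,-27)
river: ρ → (-27,16,29)
river: ρ → (29,42,-14)
river: ρ → (-14,42,29)
river: ρ → (29,16,-27)
river: ρ → (-27,38,18)
river: ρ → (18,34,-31)
river: ρ → (-31,28,21)
closes: descent 1, river 14
min |a| on river = 2

2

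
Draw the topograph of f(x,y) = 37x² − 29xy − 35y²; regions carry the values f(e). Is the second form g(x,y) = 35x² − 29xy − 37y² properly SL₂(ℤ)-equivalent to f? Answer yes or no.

D₁ = 6021, D₂ = 6021
river cycle of f (length 34): (-35, 29, 37), (37, 45, -27), (-27, 63, 19), (19, 51, -45), (-45, 39, 25), (25, 61, -23), (-23, 77, 1), (1, 77, -23), (-23, 61, 25), (25, 39, -45), … (24 more)
river cycle of g (length 34): (-37, 29, 35), (35, 41, -31), (-31, 21, 45), (45, 69, -7), (-7, 71, 35), (35, 69, -9), (-9, 75, 11), (11, 57, -63), (-63, 69, 5), (5, 71, -49), … (24 more)
cycles differ ⇒ inequivalent

no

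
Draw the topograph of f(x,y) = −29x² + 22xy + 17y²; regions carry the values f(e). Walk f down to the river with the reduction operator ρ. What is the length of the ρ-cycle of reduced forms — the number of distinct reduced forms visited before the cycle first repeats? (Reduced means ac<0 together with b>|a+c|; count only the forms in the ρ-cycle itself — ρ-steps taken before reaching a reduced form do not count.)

D = 2456, ⌊√D⌋ = 49
river: ρ → (17,46,-5)
river: ρ → (-5,44,26)
river: ρ → (26,8,-23)
river: ρ → (-23,38,11)
river: ρ → (11,28,-38)
river: ρ → (-38,48,1)
river: ρ → (1,48,-38)
river: ρ → (-38,28,11)
river: ρ → (11,38,-23)
river: ρ → (-23,8,26)
river: ρ → (26,44,-5)
river: ρ → (-5,46,17)
river: ρ → (17,22,-29)
river: ρ → (-29,36,10)
river: ρ → (10,44,-13)
river: ρ → (-13,34,25)
river: ρ → (25,16,-22)
river: ρ → (-22,28,19)
river: ρ → (19,48,-2)
river: ρ → (-2,48,19)
river: ρ → (19,28,-22)
river: ρ → (-22,16,25)
river: ρ → (25,34,-13)
river: ρ → (-13,44,10)
river: ρ → (10,36,-29)
river: ρ → (-29,22,17)
ρ-cycle length = 26 (tail of 0 descent steps not counted)

26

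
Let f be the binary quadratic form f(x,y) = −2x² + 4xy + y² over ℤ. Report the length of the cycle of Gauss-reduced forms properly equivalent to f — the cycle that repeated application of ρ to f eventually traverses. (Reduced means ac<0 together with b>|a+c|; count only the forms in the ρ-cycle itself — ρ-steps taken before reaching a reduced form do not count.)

D = 24, ⌊√D⌋ = 4
river: ρ → (1,4,-2)
river: ρ → (-2,4,1)
ρ-cycle length = 2 (tail of 0 descent steps not counted)

2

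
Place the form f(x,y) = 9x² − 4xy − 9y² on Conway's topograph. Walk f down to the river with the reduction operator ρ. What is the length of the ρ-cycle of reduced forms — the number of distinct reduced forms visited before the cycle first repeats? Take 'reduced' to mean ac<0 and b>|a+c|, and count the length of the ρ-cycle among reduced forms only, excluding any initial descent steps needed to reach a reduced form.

D = 340, ⌊√D⌋ = 18
descent: ρ → (-9,4,9)  [lands on river]
river: ρ → (9,14,-4)
river: ρ → (-4,18,1)
river: ρ → (1,18,-4)
river: ρ → (-4,14,9)
river: ρ → (9,4,-9)
river: ρ → (-9,14,4)
river: ρ → (4,18,-1)
river: ρ → (-1,18,4)
river: ρ → (4,14,-9)
ρ-cycle length = 10 (tail of 1 descent step not counted)

10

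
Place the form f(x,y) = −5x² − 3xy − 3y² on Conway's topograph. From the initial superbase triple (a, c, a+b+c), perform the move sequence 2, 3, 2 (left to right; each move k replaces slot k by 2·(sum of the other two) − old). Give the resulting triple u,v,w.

start (-5,-3,-11) = (f(1,0),f(0,1),f(1,1))
replace slot 2: 2·((-5)+(-11)) − (-3) = -29 → (-5,-29,-11)
replace slot 3: 2·((-5)+(-29)) − (-11) = -57 → (-5,-29,-57)
replace slot 2: 2·((-5)+(-57)) − (-29) = -95 → (-5,-95,-57)

-5,-95,-57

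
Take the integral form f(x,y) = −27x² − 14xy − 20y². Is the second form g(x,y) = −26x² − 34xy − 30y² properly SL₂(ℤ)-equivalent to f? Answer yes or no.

D₁ = -1964, D₂ = -1964
f is negative-definite; reduce −f:
−f: flip: (27,14,20)→(20,-14,27)
−f: reduced (well bottom): (20,-14,27) with a≤c, −a<b≤a
flip sign back: reduced form of f is (-20,14,-27)
g is negative-definite; reduce −g:
−g: translate: b→-18 (≡34 mod 52), so (26,34,30)→(26,-18,22)
−g: flip: (26,-18,22)→(22,18,26)
−g: reduced (well bottom): (22,18,26) with a≤c, −a<b≤a
flip sign back: reduced form of g is (-22,-18,-26)
reduced forms (-20, 14, -27) vs (-22, -18, -26) ⇒ inequivalent

no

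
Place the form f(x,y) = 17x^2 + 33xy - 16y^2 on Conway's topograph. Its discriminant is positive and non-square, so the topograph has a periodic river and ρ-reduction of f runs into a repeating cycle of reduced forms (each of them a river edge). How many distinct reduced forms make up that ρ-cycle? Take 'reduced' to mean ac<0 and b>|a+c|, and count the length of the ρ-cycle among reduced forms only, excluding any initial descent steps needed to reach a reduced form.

D = 2177, ⌊√D⌋ = 46
river: ρ → (-16,31,19)
river: ρ → (19,45,-2)
river: ρ → (-2,43,41)
river: ρ → (41,39,-4)
river: ρ → (-4,41,31)
river: ρ → (31,21,-14)
river: ρ → (-14,35,17)
river: ρ → (17,33,-16)
ρ-cycle length = 8 (tail of 0 descent steps not counted)

8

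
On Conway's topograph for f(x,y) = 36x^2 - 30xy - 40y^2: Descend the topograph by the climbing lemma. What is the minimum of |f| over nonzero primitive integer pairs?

descent: ρ → (-40,30,36)  [lands on river]
river: ρ → (36,42,-34)
river: ρ → (-34,26,44)
river: ρ → (44,62,-16)
river: ρ → (-16,66,36)
river: ρ → (36,78,-4)
river: ρ → (-4,74,74)
river: ρ → (74,74,-4)
river: ρ → (-4,78,36)
river: ρ → (36,66,-16)
river: ρ → (-16,62,44)
river: ρ → (44,26,-34)
river: ρ → (-34,42,36)
river: ρ → (36,30,-40)
river: ρ → (-40,50,26)
river: ρ → (26,54,-36)
river: ρ → (-36,18,44)
river: ρ → (44,70,-10)
river: ρ → (-10,70,44)
river: ρ → (44,18,-36)
river: ρ → (-36,54,26)
river: ρ → (26,50,-40)
closes: descent 1, river 22
min |a| on river = 4

4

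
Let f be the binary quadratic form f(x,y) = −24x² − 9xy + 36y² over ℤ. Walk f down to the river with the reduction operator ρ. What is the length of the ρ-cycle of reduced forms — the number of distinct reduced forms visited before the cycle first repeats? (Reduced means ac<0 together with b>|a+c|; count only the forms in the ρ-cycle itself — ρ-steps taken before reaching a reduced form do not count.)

D = 3537, ⌊√D⌋ = 59
descent: ρ → (36,9,-24)
descent: ρ → (-24,39,21)  [lands on river]
river: ρ → (21,45,-18)
river: ρ → (-18,27,39)
river: ρ → (39,51,-6)
river: ρ → (-6,57,12)
river: ρ → (12,39,-42)
river: ρ → (-42,45,9)
river: ρ → (9,45,-42)
river: ρ → (-42,39,12)
river: ρ → (12,57,-6)
river: ρ → (-6,51,39)
river: ρ → (39,27,-18)
river: ρ → (-18,45,21)
river: ρ → (21,39,-24)
river: ρ → (-24,57,3)
river: ρ → (3,57,-24)
ρ-cycle length = 16 (tail of 2 descent steps not counted)

16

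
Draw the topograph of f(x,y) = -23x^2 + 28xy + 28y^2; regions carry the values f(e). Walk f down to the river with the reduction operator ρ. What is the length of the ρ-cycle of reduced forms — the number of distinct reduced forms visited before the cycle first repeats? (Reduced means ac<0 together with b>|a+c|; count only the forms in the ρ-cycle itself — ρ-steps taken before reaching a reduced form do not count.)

D = 3360, ⌊√D⌋ = 57
river: ρ → (28,28,-23)
river: ρ → (-23,18,33)
river: ρ → (33,48,-8)
river: ρ → (-8,48,33)
river: ρ → (33,18,-23)
river: ρ → (-23,28,28)
ρ-cycle length = 6 (tail of 0 descent steps not counted)

6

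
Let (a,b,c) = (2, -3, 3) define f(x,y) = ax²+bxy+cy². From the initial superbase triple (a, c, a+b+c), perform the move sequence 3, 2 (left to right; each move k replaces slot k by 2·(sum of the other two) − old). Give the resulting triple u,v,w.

start (2,3,2) = (f(1,0),f(0,1),f(1,1))
replace slot 3: 2·(2+3) − 2 = 8 → (2,3,8)
replace slot 2: 2·(2+8) − 3 = 17 → (2,17,8)

2,17,8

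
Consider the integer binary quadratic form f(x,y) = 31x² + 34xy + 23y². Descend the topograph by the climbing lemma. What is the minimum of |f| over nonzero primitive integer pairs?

translate: b→-28 (≡34 mod 62), so (31,34,23)→(31,-28,20)
flip: (31,-28,20)→(20,28,31)
translate: b→-12 (≡28 mod 40), so (20,28,31)→(20,-12,23)
reduced (well bottom): (20,-12,23) with a≤c, −a<b≤a
well minimum = a = 20

20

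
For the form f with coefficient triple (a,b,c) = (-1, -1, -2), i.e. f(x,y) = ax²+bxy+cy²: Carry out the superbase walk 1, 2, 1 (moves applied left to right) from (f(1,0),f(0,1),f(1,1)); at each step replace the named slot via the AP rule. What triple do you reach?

start (-1,-2,-4) = (f(1,0),f(0,1),f(1,1))
replace slot 1: 2·((-2)+(-4)) − (-1) = -11 → (-11,-2,-4)
replace slot 2: 2·((-11)+(-4)) − (-2) = -28 → (-11,-28,-4)
replace slot 1: 2·((-28)+(-4)) − (-11) = -53 → (-53,-28,-4)

-53,-28,-4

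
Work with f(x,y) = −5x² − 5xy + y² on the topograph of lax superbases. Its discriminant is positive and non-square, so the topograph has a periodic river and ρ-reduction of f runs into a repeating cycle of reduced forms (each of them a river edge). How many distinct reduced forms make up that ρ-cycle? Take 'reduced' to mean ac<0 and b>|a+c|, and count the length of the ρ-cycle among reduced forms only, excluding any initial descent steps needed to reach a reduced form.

D = 45, ⌊√D⌋ = 6
descent: ρ → (1,5,-5)  [lands on river]
river: ρ → (-5,5,1)
ρ-cycle length = 2 (tail of 1 descent step not counted)

2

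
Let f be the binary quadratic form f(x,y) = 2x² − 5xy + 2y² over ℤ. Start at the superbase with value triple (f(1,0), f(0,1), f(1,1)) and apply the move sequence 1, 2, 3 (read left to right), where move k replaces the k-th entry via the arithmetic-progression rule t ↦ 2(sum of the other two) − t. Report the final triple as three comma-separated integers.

start (2,2,-1) = (f(1,0),f(0,1),f(1,1))
replace slot 1: 2·(2+(-1)) − 2 = 0 → (0,2,-1)
replace slot 2: 2·(0+(-1)) − 2 = -4 → (0,-4,-1)
replace slot 3: 2·(0+(-4)) − (-1) = -7 → (0,-4,-7)

0,-4,-7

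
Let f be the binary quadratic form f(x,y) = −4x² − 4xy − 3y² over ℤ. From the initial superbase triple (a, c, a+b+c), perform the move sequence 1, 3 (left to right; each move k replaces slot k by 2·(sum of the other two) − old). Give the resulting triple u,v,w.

start (-4,-3,-11) = (f(1,0),f(0,1),f(1,1))
replace slot 1: 2·((-3)+(-11)) − (-4) = -24 → (-24,-3,-11)
replace slot 3: 2·((-24)+(-3)) − (-11) = -43 → (-24,-3,-43)

-24,-3,-43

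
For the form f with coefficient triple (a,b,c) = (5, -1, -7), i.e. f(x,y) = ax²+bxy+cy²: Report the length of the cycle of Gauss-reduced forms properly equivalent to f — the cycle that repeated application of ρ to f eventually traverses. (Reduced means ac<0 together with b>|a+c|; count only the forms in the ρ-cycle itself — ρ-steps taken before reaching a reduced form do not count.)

D = 141, ⌊√D⌋ = 11
descent: ρ → (-7,1,5)
descent: ρ → (5,9,-3)  [lands on river]
river: ρ → (-3,9,5)
river: ρ → (5,11,-1)
river: ρ → (-1,11,5)
ρ-cycle length = 4 (tail of 2 descent steps not counted)

4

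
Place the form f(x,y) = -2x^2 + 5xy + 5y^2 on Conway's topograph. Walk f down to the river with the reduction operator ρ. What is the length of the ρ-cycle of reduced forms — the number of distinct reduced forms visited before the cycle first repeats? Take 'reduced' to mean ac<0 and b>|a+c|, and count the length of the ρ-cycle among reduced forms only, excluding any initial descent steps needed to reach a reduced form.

D = 65, ⌊√D⌋ = 8
river: ρ → (5,5,-2)
river: ρ → (-2,7,2)
river: ρ → (2,5,-5)
river: ρ → (-5,5,2)
river: ρ → (2,7,-2)
river: ρ → (-2,5,5)
ρ-cycle length = 6 (tail of 0 descent steps not counted)

6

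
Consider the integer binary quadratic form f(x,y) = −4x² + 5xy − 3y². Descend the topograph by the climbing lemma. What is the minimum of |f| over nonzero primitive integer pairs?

translate: b→3 (≡-5 mod 8), so (4,-5,3)→(4,3,2)
flip: (4,3,2)→(2,-3,4)
translate: b→1 (≡-3 mod 4), so (2,-3,4)→(2,1,3)
reduced (well bottom): (2,1,3) with a≤c, −a<b≤a
well minimum |f| = |-2| = 2 (negative-definite)

2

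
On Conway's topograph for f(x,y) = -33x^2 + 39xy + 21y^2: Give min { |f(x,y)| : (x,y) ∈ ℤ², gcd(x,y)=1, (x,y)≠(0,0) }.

river: ρ → (21,45,-27)
river: ρ → (-27,63,3)
river: ρ → (3,63,-27)
river: ρ → (-27,45,21)
river: ρ → (21,39,-33)
river: ρ → (-33,27,27)
river: ρ → (27,27,-33)
river: ρ → (-33,39,21)
closes: descent 0, river 8
min |a| on river = 3

3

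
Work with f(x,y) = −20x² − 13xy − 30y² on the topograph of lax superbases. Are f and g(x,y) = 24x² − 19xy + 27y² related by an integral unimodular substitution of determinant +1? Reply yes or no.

D₁ = -2231, D₂ = -2231
f is negative-definite; reduce −f:
−f: reduced (well bottom): (20,13,30) with a≤c, −a<b≤a
flip sign back: reduced form of f is (-20,-13,-30)
g: reduced (well bottom): (24,-19,27) with a≤c, −a<b≤a
reduced forms (-20, -13, -30) vs (24, -19, 27) ⇒ inequivalent

no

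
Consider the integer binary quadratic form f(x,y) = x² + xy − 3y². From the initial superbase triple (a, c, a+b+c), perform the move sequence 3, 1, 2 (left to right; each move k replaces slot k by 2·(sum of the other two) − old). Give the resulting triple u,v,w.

start (1,-3,-1) = (f(1,0),f(0,1),f(1,1))
replace slot 3: 2·(1+(-3)) − (-1) = -3 → (1,-3,-3)
replace slot 1: 2·((-3)+(-3)) − 1 = -13 → (-13,-3,-3)
replace slot 2: 2·((-13)+(-3)) − (-3) = -29 → (-13,-29,-3)

-13,-29,-3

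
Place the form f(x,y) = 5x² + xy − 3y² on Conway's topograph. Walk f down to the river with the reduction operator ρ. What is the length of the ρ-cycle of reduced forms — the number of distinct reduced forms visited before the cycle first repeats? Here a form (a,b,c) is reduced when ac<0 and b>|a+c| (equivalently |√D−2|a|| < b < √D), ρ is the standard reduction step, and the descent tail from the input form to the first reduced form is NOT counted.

D = 61, ⌊√D⌋ = 7
descent: ρ → (-3,5,3)  [lands on river]
river: ρ → (3,7,-1)
river: ρ → (-1,7,3)
river: ρ → (3,5,-3)
river: ρ → (-3,7,1)
river: ρ → (1,7,-3)
ρ-cycle length = 6 (tail of 1 descent step not counted)

6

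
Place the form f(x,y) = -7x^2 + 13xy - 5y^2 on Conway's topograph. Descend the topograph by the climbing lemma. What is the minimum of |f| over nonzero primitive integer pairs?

descent: ρ → (-5,-3,1)
descent: ρ → (1,5,-1)  [lands on river]
river: ρ → (-1,5,1)
closes: descent 2, river 2
min |a| on river = 1

1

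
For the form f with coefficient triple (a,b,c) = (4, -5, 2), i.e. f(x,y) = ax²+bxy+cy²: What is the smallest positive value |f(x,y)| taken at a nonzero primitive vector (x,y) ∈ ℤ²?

translate: b→3 (≡-5 mod 8), so (4,-5,2)→(4,3,1)
flip: (4,3,1)→(1,-3,4)
translate: b→1 (≡-3 mod 2), so (1,-3,4)→(1,1,2)
reduced (well bottom): (1,1,2) with a≤c, −a<b≤a
well minimum = a = 1

1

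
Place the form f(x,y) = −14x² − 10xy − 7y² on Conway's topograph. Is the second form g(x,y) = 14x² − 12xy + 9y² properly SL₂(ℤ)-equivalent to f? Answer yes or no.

D₁ = -292, D₂ = -360
discriminants differ ⇒ not SL₂(ℤ)-equivalent

no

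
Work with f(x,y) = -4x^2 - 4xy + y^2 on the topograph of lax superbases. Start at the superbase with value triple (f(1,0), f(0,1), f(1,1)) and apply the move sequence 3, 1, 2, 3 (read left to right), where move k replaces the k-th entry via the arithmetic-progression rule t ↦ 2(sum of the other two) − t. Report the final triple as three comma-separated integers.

start (-4,1,-7) = (f(1,0),f(0,1),f(1,1))
replace slot 3: 2·((-4)+1) − (-7) = 1 → (-4,1,1)
replace slot 1: 2·(1+1) − (-4) = 8 → (8,1,1)
replace slot 2: 2·(8+1) − 1 = 17 → (8,17,1)
replace slot 3: 2·(8+17) − 1 = 49 → (8,17,49)

8,17,49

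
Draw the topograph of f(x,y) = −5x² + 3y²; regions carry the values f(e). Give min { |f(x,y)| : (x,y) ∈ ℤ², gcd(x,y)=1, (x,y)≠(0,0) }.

descent: ρ → (3,6,-2)  [lands on river]
river: ρ → (-2,6,3)
closes: descent 1, river 2
min |a| on river = 2

2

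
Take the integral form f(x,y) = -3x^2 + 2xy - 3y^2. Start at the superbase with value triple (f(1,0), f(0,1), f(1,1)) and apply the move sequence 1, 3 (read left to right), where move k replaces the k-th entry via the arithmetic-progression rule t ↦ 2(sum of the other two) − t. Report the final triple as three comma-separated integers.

start (-3,-3,-4) = (f(1,0),f(0,1),f(1,1))
replace slot 1: 2·((-3)+(-4)) − (-3) = -11 → (-11,-3,-4)
replace slot 3: 2·((-11)+(-3)) − (-4) = -24 → (-11,-3,-24)

-11,-3,-24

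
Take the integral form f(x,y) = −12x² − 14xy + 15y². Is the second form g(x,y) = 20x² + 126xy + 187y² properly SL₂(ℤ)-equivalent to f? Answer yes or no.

D₁ = 916, D₂ = 916
river cycle of f (length 18): (15, 14, -12), (-12, 10, 17), (17, 24, -5), (-5, 26, 12), (12, 22, -9), (-9, 14, 20), (20, 26, -3), (-3, 28, 11), (11, 16, -15), (-15, 14, 12), … (8 more)
river cycle of g (length 18): (-11, 16, 15), (15, 14, -12), (-12, 10, 17), (17, 24, -5), (-5, 26, 12), (12, 22, -9), (-9, 14, 20), (20, 26, -3), (-3, 28, 11), (11, 16, -15), … (8 more)
cycles coincide ⇒ equivalent

yes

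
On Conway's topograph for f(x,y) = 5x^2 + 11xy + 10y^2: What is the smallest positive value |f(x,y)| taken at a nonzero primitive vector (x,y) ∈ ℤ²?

translate: b→1 (≡11 mod 10), so (5,11,10)→(5,1,4)
flip: (5,1,4)→(4,-1,5)
reduced (well bottom): (4,-1,5) with a≤c, −a<b≤a
well minimum = a = 4

4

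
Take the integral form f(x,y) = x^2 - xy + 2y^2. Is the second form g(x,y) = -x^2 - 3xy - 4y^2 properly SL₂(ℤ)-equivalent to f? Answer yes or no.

D₁ = -7, D₂ = -7
f: translate: b→1 (≡-1 mod 2), so (1,-1,2)→(1,1,2)
f: reduced (well bottom): (1,1,2) with a≤c, −a<b≤a
g is negative-definite; reduce −g:
−g: translate: b→1 (≡3 mod 2), so (1,3,4)→(1,1,2)
−g: reduced (well bottom): (1,1,2) with a≤c, −a<b≤a
flip sign back: reduced form of g is (-1,-1,-2)
reduced forms (1, 1, 2) vs (-1, -1, -2) ⇒ inequivalent

no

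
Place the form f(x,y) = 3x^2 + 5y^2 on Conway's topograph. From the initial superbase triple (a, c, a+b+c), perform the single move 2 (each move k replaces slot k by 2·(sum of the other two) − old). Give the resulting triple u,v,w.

start (3,5,8) = (f(1,0),f(0,1),f(1,1))
replace slot 2: 2·(3+8) − 5 = 17 → (3,17,8)

3,17,8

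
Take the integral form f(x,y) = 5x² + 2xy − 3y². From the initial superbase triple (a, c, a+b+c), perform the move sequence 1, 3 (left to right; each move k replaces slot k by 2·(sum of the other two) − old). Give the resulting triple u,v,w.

start (5,-3,4) = (f(1,0),f(0,1),f(1,1))
replace slot 1: 2·((-3)+4) − 5 = -3 → (-3,-3,4)
replace slot 3: 2·((-3)+(-3)) − 4 = -16 → (-3,-3,-16)

-3,-3,-16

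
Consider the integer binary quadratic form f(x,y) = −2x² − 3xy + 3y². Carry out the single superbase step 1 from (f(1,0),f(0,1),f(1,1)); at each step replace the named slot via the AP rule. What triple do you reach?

start (-2,3,-2) = (f(1,0),f(0,1),f(1,1))
replace slot 1: 2·(3+(-2)) − (-2) = 4 → (4,3,-2)

4,3,-2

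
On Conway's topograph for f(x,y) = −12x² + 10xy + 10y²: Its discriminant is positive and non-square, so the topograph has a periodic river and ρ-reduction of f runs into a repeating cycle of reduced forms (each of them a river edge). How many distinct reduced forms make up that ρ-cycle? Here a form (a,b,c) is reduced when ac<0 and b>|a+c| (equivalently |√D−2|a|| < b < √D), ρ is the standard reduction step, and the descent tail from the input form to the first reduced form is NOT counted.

D = 580, ⌊√D⌋ = 24
river: ρ → (10,10,-12)
river: ρ → (-12,14,8)
river: ρ → (8,18,-8)
river: ρ → (-8,14,12)
river: ρ → (12,10,-10)
river: ρ → (-10,10,12)
river: ρ → (12,14,-8)
river: ρ → (-8,18,8)
river: ρ → (8,14,-12)
river: ρ → (-12,10,10)
ρ-cycle length = 10 (tail of 0 descent steps not counted)

10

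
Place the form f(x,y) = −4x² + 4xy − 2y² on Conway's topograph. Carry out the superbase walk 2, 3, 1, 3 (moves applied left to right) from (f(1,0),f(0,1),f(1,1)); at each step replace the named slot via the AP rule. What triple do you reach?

start (-4,-2,-2) = (f(1,0),f(0,1),f(1,1))
replace slot 2: 2·((-4)+(-2)) − (-2) = -10 → (-4,-10,-2)
replace slot 3: 2·((-4)+(-10)) − (-2) = -26 → (-4,-10,-26)
replace slot 1: 2·((-10)+(-26)) − (-4) = -68 → (-68,-10,-26)
replace slot 3: 2·((-68)+(-10)) − (-26) = -130 → (-68,-10,-130)

-68,-10,-130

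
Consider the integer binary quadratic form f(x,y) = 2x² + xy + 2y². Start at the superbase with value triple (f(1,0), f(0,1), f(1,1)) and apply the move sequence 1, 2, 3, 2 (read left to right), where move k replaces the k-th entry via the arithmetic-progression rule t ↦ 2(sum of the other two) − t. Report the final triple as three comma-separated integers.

start (2,2,5) = (f(1,0),f(0,1),f(1,1))
replace slot 1: 2·(2+5) − 2 = 12 → (12,2,5)
replace slot 2: 2·(12+5) − 2 = 32 → (12,32,5)
replace slot 3: 2·(12+32) − 5 = 83 → (12,32,83)
replace slot 2: 2·(12+83) − 32 = 158 → (12,158,83)

12,158,83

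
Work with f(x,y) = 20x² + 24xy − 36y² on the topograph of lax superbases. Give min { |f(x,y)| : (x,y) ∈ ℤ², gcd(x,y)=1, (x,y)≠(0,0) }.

river: ρ → (-36,48,8)
river: ρ → (8,48,-36)
river: ρ → (-36,24,20)
river: ρ → (20,56,-4)
river: ρ → (-4,56,20)
river: ρ → (20,24,-36)
closes: descent 0, river 6
min |a| on river = 4

4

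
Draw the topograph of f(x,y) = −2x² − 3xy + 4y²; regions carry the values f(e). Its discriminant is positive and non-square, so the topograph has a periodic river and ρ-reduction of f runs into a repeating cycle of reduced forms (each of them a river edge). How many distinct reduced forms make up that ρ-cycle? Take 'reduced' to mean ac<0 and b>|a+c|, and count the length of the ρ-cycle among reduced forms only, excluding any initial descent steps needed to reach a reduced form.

D = 41, ⌊√D⌋ = 6
descent: ρ → (4,3,-2)  [lands on river]
river: ρ → (-2,5,2)
river: ρ → (2,3,-4)
river: ρ → (-4,5,1)
river: ρ → (1,5,-4)
river: ρ → (-4,3,2)
river: ρ → (2,5,-2)
river: ρ → (-2,3,4)
river: ρ → (4,5,-1)
river: ρ → (-1,5,4)
ρ-cycle length = 10 (tail of 1 descent step not counted)

10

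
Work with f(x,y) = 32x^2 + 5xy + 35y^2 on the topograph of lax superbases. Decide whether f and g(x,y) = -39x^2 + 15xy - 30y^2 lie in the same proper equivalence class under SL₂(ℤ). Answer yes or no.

D₁ = -4455, D₂ = -4455
f: reduced (well bottom): (32,5,35) with a≤c, −a<b≤a
g is negative-definite; reduce −g:
−g: flip: (39,-15,30)→(30,15,39)
−g: reduced (well bottom): (30,15,39) with a≤c, −a<b≤a
flip sign back: reduced form of g is (-30,-15,-39)
reduced forms (32, 5, 35) vs (-30, -15, -39) ⇒ inequivalent

no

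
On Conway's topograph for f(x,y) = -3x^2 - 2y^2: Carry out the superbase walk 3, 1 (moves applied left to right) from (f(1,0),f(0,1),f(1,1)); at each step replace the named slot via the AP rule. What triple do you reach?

start (-3,-2,-5) = (f(1,0),f(0,1),f(1,1))
replace slot 3: 2·((-3)+(-2)) − (-5) = -5 → (-3,-2,-5)
replace slot 1: 2·((-2)+(-5)) − (-3) = -11 → (-11,-2,-5)

-11,-2,-5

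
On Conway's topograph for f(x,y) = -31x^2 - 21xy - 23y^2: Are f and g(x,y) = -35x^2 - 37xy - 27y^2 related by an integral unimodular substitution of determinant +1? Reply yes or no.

D₁ = -2411, D₂ = -2411
f is negative-definite; reduce −f:
−f: flip: (31,21,23)→(23,-21,31)
−f: reduced (well bottom): (23,-21,31) with a≤c, −a<b≤a
flip sign back: reduced form of f is (-23,21,-31)
g is negative-definite; reduce −g:
−g: translate: b→-33 (≡37 mod 70), so (35,37,27)→(35,-33,25)
−g: flip: (35,-33,25)→(25,33,35)
−g: translate: b→-17 (≡33 mod 50), so (25,33,35)→(25,-17,27)
−g: reduced (well bottom): (25,-17,27) with a≤c, −a<b≤a
flip sign back: reduced form of g is (-25,17,-27)
reduced forms (-23, 21, -31) vs (-25, 17, -27) ⇒ inequivalent

no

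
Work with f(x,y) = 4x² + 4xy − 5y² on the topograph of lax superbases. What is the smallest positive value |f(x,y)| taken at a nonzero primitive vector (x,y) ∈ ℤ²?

river: ρ → (-5,6,3)
river: ρ → (3,6,-5)
river: ρ → (-5,4,4)
river: ρ → (4,4,-5)
closes: descent 0, river 4
min |a| on river = 3

3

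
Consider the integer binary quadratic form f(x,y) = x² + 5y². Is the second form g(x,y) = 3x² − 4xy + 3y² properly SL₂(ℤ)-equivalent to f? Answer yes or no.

D₁ = -20, D₂ = -20
f: reduced (well bottom): (1,0,5) with a≤c, −a<b≤a
g: translate: b→2 (≡-4 mod 6), so (3,-4,3)→(3,2,2)
g: flip: (3,2,2)→(2,-2,3)
g: translate: b→2 (≡-2 mod 4), so (2,-2,3)→(2,2,3)
g: reduced (well bottom): (2,2,3) with a≤c, −a<b≤a
reduced forms (1, 0, 5) vs (2, 2, 3) ⇒ inequivalent

no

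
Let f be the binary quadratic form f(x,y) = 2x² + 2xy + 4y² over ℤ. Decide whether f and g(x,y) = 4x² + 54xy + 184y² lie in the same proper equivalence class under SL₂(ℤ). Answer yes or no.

D₁ = -28, D₂ = -28
f: reduced (well bottom): (2,2,4) with a≤c, −a<b≤a
g: translate: b→-2 (≡54 mod 8), so (4,54,184)→(4,-2,2)
g: flip: (4,-2,2)→(2,2,4)
g: reduced (well bottom): (2,2,4) with a≤c, −a<b≤a
reduced forms (2, 2, 4) vs (2, 2, 4) ⇒ equivalent

yes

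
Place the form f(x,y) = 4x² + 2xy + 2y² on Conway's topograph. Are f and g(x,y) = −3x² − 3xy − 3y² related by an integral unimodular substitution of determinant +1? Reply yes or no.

D₁ = -28, D₂ = -27
discriminants differ ⇒ not SL₂(ℤ)-equivalent

no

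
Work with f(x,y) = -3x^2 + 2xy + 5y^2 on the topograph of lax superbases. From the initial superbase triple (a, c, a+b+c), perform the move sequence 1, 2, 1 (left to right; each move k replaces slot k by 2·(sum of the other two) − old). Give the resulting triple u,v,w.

start (-3,5,4) = (f(1,0),f(0,1),f(1,1))
replace slot 1: 2·(5+4) − (-3) = 21 → (21,5,4)
replace slot 2: 2·(21+4) − 5 = 45 → (21,45,4)
replace slot 1: 2·(45+4) − 21 = 77 → (77,45,4)

77,45,4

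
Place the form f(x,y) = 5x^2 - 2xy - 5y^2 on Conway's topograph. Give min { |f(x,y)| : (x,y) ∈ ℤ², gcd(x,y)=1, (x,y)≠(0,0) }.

descent: ρ → (-5,2,5)  [lands on river]
river: ρ → (5,8,-2)
river: ρ → (-2,8,5)
river: ρ → (5,2,-5)
river: ρ → (-5,8,2)
river: ρ → (2,8,-5)
closes: descent 1, river 6
min |a| on river = 2

2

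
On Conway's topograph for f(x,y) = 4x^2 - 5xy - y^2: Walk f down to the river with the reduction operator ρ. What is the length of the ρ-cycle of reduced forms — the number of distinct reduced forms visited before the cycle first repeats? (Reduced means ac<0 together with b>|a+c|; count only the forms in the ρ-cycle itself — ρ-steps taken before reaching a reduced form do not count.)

D = 41, ⌊√D⌋ = 6
descent: ρ → (-1,5,4)  [lands on river]
river: ρ → (4,3,-2)
river: ρ → (-2,5,2)
river: ρ → (2,3,-4)
river: ρ → (-4,5,1)
river: ρ → (1,5,-4)
river: ρ → (-4,3,2)
river: ρ → (2,5,-2)
river: ρ → (-2,3,4)
river: ρ → (4,5,-1)
ρ-cycle length = 10 (tail of 1 descent step not counted)

10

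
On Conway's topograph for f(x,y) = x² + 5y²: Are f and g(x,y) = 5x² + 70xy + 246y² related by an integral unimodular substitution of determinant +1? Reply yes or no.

D₁ = -20, D₂ = -20
f: reduced (well bottom): (1,0,5) with a≤c, −a<b≤a
g: translate: b→0 (≡70 mod 10), so (5,70,246)→(5,0,1)
g: flip: (5,0,1)→(1,0,5)
g: reduced (well bottom): (1,0,5) with a≤c, −a<b≤a
reduced forms (1, 0, 5) vs (1, 0, 5) ⇒ equivalent

yes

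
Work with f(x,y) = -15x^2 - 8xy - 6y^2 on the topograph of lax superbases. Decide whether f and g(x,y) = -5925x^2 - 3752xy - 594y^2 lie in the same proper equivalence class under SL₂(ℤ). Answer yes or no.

D₁ = -296, D₂ = -296
f is negative-definite; reduce −f:
−f: flip: (15,8,6)→(6,-8,15)
−f: translate: b→4 (≡-8 mod 12), so (6,-8,15)→(6,4,13)
−f: reduced (well bottom): (6,4,13) with a≤c, −a<b≤a
flip sign back: reduced form of f is (-6,-4,-13)
g is negative-definite; reduce −g:
−g: flip: (5925,3752,594)→(594,-3752,5925)
−g: translate: b→-188 (≡-3752 mod 1188), so (594,-3752,5925)→(594,-188,15)
−g: flip: (594,-188,15)→(15,188,594)
−g: translate: b→8 (≡188 mod 30), so (15,188,594)→(15,8,6)
−g: flip: (15,8,6)→(6,-8,15)
−g: translate: b→4 (≡-8 mod 12), so (6,-8,15)→(6,4,13)
−g: reduced (well bottom): (6,4,13) with a≤c, −a<b≤a
flip sign back: reduced form of g is (-6,-4,-13)
reduced forms (-6, -4, -13) vs (-6, -4, -13) ⇒ equivalent

yes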